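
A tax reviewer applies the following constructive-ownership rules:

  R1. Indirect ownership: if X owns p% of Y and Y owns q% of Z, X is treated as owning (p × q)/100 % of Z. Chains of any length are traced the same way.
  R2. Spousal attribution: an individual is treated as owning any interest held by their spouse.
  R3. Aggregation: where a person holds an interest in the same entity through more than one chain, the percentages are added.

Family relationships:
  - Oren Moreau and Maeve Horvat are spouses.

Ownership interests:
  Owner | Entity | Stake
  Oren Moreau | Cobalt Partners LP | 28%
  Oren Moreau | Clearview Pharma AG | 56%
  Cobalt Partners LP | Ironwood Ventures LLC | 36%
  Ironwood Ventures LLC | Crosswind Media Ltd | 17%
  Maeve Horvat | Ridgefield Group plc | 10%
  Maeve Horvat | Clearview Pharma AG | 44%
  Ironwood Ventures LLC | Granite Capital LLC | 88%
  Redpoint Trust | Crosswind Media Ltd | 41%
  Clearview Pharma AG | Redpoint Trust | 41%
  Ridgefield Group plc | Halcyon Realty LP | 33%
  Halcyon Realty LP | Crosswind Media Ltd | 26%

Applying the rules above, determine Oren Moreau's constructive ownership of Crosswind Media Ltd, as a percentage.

19.3816%

By spousal attribution (R2), Oren Moreau is treated as also owning Maeve Horvat's interest in Clearview Pharma AG, giving 56% + 44% = 100%.
By spousal attribution (R2), Oren Moreau is treated as owning Maeve Horvat's 10% interest in Ridgefield Group plc.
Chain via Cobalt Partners LP → Ironwood Ventures LLC (R1): 28% × 36% × 17% = 1.7136% of Crosswind Media Ltd.
Chain via Clearview Pharma AG → Redpoint Trust (R1): 100% × 41% × 41% = 16.81% of Crosswind Media Ltd.
Chain via Ridgefield Group plc → Halcyon Realty LP (R1): 10% × 33% × 26% = 0.858% of Crosswind Media Ltd.
Aggregating (R3): 1.7136% + 16.81% + 0.858% = 19.3816%.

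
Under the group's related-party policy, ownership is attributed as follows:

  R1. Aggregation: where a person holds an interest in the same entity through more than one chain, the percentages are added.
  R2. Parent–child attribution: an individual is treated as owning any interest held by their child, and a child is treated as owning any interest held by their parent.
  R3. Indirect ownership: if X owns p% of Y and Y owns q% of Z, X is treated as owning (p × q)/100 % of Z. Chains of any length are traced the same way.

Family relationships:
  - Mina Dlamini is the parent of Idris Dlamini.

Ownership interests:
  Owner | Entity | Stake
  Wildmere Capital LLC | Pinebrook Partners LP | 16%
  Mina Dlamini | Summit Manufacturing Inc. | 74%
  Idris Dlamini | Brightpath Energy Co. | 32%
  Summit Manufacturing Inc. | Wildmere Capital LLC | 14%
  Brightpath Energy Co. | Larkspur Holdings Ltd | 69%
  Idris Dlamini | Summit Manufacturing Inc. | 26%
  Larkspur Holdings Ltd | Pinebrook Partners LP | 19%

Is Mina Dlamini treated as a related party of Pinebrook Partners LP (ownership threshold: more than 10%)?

By parent–child attribution (R2), Mina Dlamini is treated as also owning Idris Dlamini's interest in Summit Manufacturing Inc, giving 74% + 26% = 100%.
By parent–child attribution (R2), Mina Dlamini is treated as owning Idris Dlamini's 32% interest in Brightpath Energy Co.
Chain via Summit Manufacturing Inc. → Wildmere Capital LLC (R3): 100% × 14% × 16% = 2.24% of Pinebrook Partners LP.
Chain via Brightpath Energy Co. → Larkspur Holdings Ltd (R3): 32% × 69% × 19% = 4.1952% of Pinebrook Partners LP.
Aggregating (R1): 2.24% + 4.1952% = 6.4352%.
6.4352% does not exceed the 10% threshold, so Mina is not a related party to Pinebrook Partners LP.

No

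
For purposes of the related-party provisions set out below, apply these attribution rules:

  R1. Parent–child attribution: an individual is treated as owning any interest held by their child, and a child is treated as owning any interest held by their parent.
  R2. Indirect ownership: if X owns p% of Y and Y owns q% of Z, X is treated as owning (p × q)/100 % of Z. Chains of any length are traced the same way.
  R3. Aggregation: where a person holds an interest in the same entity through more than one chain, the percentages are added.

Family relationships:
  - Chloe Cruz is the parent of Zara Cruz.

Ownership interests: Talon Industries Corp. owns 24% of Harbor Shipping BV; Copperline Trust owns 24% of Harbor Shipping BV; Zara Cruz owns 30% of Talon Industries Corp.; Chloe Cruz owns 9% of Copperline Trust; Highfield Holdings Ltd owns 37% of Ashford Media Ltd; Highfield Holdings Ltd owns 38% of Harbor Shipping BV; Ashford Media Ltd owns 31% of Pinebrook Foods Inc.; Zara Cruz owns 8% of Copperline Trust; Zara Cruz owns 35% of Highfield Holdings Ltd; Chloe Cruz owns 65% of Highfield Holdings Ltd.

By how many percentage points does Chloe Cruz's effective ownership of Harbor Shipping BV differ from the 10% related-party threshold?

39.28

By parent–child attribution (R1), Chloe Cruz is treated as also owning Zara Cruz's interest in Copperline Trust, giving 9% + 8% = 17%.
By parent–child attribution (R1), Chloe Cruz is treated as also owning Zara Cruz's interest in Highfield Holdings Ltd, giving 65% + 35% = 100%.
By parent–child attribution (R1), Chloe Cruz is treated as owning Zara Cruz's 30% interest in Talon Industries Corp.
Chain via Copperline Trust (R2): 17% × 24% = 4.08% of Harbor Shipping BV.
Chain via Highfield Holdings Ltd (R2): 100% × 38% = 38% of Harbor Shipping BV.
Chain via Talon Industries Corp. (R2): 30% × 24% = 7.2% of Harbor Shipping BV.
Aggregating (R3): 4.08% + 38% + 7.2% = 49.28%.
49.28% exceeds the 10% threshold by 39.28 percentage points.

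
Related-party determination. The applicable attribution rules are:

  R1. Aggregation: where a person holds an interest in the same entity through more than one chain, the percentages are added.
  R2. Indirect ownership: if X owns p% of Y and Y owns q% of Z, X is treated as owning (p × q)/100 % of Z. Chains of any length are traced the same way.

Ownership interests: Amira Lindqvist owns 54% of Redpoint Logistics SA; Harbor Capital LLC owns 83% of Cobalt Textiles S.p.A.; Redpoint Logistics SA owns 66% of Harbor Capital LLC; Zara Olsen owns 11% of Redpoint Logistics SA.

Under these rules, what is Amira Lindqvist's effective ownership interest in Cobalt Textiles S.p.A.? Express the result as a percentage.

Chain via Redpoint Logistics SA → Harbor Capital LLC (R2): 54% × 66% × 83% = 29.5812% of Cobalt Textiles S.p.A.

29.5812%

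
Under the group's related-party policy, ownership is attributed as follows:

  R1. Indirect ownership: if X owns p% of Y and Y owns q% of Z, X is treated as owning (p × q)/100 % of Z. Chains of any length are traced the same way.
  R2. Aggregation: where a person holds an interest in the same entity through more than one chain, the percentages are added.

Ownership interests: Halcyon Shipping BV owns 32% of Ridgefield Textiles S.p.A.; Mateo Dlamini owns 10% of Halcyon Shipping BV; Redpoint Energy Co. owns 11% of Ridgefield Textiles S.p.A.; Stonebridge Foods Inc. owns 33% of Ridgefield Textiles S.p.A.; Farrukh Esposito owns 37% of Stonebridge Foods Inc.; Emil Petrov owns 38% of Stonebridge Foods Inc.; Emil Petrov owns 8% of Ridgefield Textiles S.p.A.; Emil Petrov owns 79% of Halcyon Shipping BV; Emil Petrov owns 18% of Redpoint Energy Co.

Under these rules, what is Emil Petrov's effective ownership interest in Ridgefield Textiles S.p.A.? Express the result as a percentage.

Chain via Stonebridge Foods Inc. (R1): 38% × 33% = 12.54% of Ridgefield Textiles S.p.A.
Chain via Halcyon Shipping BV (R1): 79% × 32% = 25.28% of Ridgefield Textiles S.p.A.
Chain via Redpoint Energy Co. (R1): 18% × 11% = 1.98% of Ridgefield Textiles S.p.A.
Direct interest in Ridgefield Textiles S.p.A: 8%.
Aggregating (R2): 12.54% + 25.28% + 1.98% + 8% = 47.8%.

47.8%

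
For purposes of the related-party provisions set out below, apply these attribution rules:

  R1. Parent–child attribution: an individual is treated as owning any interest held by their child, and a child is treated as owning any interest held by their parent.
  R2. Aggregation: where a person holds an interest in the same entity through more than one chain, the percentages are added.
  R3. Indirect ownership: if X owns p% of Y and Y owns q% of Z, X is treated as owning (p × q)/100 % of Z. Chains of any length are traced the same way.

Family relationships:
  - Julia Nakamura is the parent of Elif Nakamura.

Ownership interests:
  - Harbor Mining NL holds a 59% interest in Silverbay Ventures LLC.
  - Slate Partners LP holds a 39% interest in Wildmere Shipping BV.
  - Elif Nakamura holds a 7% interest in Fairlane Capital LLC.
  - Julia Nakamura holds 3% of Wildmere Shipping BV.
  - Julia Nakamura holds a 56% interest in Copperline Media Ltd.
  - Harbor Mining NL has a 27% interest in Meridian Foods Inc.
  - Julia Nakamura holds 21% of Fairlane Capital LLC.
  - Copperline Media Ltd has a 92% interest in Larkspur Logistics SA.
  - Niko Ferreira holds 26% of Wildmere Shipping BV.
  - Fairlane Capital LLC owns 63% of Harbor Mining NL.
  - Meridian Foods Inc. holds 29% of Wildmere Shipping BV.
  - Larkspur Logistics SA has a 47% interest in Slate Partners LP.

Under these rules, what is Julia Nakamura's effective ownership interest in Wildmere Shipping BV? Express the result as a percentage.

By parent–child attribution (R1), Julia Nakamura is treated as also owning Elif Nakamura's interest in Fairlane Capital LLC, giving 21% + 7% = 28%.
Chain via Copperline Media Ltd → Larkspur Logistics SA → Slate Partners LP (R3): 56% × 92% × 47% × 39% = 9.443616% of Wildmere Shipping BV.
Chain via Fairlane Capital LLC → Harbor Mining NL → Meridian Foods Inc. (R3): 28% × 63% × 27% × 29% = 1.381212% of Wildmere Shipping BV.
Direct interest in Wildmere Shipping BV: 3%.
Aggregating (R2): 9.443616% + 1.381212% + 3% = 13.824828%.

13.824828%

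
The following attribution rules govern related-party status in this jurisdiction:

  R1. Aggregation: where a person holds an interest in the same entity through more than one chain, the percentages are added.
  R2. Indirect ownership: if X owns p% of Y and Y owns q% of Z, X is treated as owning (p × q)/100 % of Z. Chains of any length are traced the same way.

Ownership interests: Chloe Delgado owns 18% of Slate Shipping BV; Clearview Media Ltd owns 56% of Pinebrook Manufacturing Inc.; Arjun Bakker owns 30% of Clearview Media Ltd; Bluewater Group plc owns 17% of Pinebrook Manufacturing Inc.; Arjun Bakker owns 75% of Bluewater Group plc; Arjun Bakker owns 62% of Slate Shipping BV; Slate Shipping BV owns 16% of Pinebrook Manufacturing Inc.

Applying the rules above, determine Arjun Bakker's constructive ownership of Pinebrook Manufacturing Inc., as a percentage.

39.47%

Chain via Slate Shipping BV (R2): 62% × 16% = 9.92% of Pinebrook Manufacturing Inc.
Chain via Clearview Media Ltd (R2): 30% × 56% = 16.8% of Pinebrook Manufacturing Inc.
Chain via Bluewater Group plc (R2): 75% × 17% = 12.75% of Pinebrook Manufacturing Inc.
Aggregating (R1): 9.92% + 16.8% + 12.75% = 39.47%.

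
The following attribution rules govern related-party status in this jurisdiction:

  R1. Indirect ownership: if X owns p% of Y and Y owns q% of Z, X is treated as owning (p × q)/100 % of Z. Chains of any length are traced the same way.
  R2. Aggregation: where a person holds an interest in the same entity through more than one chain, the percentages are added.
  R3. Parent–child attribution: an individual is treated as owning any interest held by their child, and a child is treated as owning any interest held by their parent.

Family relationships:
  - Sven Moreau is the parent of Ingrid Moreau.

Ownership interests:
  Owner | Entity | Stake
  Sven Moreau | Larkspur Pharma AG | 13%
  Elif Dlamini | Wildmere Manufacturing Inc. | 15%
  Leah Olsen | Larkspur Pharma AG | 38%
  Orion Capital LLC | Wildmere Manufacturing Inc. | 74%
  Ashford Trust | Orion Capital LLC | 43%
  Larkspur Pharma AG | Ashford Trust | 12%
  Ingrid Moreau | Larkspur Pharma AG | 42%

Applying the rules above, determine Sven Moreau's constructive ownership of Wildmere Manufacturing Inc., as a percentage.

2.10012%

By parent–child attribution (R3), Sven Moreau is treated as also owning Ingrid Moreau's interest in Larkspur Pharma AG, giving 13% + 42% = 55%.
Chain via Larkspur Pharma AG → Ashford Trust → Orion Capital LLC (R1): 55% × 12% × 43% × 74% = 2.10012% of Wildmere Manufacturing Inc.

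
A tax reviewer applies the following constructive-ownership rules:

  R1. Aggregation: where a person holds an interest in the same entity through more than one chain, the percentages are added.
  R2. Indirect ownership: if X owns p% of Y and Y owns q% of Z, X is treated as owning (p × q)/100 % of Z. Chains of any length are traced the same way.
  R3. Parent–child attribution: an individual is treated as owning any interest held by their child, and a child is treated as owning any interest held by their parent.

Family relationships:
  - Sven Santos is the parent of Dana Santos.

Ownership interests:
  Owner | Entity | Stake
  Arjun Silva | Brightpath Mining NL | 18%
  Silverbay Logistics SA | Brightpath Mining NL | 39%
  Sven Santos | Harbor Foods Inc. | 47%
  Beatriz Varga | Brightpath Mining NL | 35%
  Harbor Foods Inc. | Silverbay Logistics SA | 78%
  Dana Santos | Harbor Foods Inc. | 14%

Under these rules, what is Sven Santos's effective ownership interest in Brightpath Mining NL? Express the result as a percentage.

18.5562%

By parent–child attribution (R3), Sven Santos is treated as also owning Dana Santos's interest in Harbor Foods Inc, giving 47% + 14% = 61%.
Chain via Harbor Foods Inc. → Silverbay Logistics SA (R2): 61% × 78% × 39% = 18.5562% of Brightpath Mining NL.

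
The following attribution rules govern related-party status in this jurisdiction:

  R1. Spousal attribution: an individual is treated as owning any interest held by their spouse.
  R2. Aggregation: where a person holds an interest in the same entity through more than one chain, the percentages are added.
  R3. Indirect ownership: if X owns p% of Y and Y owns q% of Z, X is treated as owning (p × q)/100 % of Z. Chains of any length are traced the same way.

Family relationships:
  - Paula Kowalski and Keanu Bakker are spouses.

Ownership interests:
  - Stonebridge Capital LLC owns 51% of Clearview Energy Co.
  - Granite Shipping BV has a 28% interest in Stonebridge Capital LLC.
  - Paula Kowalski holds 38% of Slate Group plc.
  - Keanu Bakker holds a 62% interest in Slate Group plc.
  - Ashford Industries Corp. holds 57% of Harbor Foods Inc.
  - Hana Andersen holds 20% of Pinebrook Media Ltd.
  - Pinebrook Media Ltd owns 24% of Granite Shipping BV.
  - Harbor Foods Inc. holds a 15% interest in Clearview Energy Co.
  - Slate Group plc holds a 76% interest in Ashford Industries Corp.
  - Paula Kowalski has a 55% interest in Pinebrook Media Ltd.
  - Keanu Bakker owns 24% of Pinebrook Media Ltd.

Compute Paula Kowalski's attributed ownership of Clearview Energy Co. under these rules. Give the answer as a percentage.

9.205488%

By spousal attribution (R1), Paula Kowalski is treated as also owning Keanu Bakker's interest in Pinebrook Media Ltd, giving 55% + 24% = 79%.
By spousal attribution (R1), Paula Kowalski is treated as also owning Keanu Bakker's interest in Slate Group plc, giving 38% + 62% = 100%.
Chain via Pinebrook Media Ltd → Granite Shipping BV → Stonebridge Capital LLC (R3): 79% × 24% × 28% × 51% = 2.707488% of Clearview Energy Co.
Chain via Slate Group plc → Ashford Industries Corp. → Harbor Foods Inc. (R3): 100% × 76% × 57% × 15% = 6.498% of Clearview Energy Co.
Aggregating (R2): 2.707488% + 6.498% = 9.205488%.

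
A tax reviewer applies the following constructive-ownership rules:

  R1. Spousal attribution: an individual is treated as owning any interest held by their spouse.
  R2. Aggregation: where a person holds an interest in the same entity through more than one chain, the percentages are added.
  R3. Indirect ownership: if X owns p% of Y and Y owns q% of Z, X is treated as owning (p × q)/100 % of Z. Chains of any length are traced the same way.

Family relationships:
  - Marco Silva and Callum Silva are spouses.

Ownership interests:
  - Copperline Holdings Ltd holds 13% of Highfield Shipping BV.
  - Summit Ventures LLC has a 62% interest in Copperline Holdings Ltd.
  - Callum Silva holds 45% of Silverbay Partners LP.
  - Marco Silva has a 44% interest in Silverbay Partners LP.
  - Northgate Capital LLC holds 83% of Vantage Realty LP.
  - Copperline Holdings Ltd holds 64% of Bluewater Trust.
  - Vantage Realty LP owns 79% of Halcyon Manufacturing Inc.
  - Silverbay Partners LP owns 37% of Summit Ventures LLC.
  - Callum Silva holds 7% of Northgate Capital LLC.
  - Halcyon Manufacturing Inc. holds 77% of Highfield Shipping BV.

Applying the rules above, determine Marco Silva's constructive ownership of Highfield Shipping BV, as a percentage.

By spousal attribution (R1), Marco Silva is treated as also owning Callum Silva's interest in Silverbay Partners LP, giving 44% + 45% = 89%.
By spousal attribution (R1), Marco Silva is treated as owning Callum Silva's 7% interest in Northgate Capital LLC.
Chain via Silverbay Partners LP → Summit Ventures LLC → Copperline Holdings Ltd (R3): 89% × 37% × 62% × 13% = 2.654158% of Highfield Shipping BV.
Chain via Northgate Capital LLC → Vantage Realty LP → Halcyon Manufacturing Inc. (R3): 7% × 83% × 79% × 77% = 3.534223% of Highfield Shipping BV.
Aggregating (R2): 2.654158% + 3.534223% = 6.188381%.

6.188381%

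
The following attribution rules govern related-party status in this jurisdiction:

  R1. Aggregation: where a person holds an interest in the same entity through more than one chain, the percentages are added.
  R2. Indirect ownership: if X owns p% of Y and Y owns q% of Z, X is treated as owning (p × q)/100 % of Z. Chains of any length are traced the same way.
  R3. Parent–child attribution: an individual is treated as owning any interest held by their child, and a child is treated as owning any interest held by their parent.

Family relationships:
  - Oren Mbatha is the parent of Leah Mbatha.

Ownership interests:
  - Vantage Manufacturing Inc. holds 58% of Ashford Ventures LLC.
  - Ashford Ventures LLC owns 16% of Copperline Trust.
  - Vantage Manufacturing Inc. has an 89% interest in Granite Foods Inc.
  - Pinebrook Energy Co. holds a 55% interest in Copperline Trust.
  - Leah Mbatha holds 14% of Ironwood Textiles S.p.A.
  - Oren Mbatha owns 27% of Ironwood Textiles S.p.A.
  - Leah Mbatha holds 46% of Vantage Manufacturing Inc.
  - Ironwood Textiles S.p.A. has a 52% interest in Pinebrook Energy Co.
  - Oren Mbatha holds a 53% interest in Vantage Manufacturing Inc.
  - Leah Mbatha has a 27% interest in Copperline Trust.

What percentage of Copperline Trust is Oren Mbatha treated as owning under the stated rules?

47.9132%

By parent–child attribution (R3), Oren Mbatha is treated as also owning Leah Mbatha's interest in Ironwood Textiles S.p.A, giving 27% + 14% = 41%.
By parent–child attribution (R3), Oren Mbatha is treated as also owning Leah Mbatha's interest in Vantage Manufacturing Inc, giving 53% + 46% = 99%.
By parent–child attribution (R3), Oren Mbatha is treated as owning Leah Mbatha's 27% interest in Copperline Trust.
Chain via Ironwood Textiles S.p.A. → Pinebrook Energy Co. (R2): 41% × 52% × 55% = 11.726% of Copperline Trust.
Chain via Vantage Manufacturing Inc. → Ashford Ventures LLC (R2): 99% × 58% × 16% = 9.1872% of Copperline Trust.
Direct interest in Copperline Trust: 27%.
Aggregating (R1): 11.726% + 9.1872% + 27% = 47.9132%.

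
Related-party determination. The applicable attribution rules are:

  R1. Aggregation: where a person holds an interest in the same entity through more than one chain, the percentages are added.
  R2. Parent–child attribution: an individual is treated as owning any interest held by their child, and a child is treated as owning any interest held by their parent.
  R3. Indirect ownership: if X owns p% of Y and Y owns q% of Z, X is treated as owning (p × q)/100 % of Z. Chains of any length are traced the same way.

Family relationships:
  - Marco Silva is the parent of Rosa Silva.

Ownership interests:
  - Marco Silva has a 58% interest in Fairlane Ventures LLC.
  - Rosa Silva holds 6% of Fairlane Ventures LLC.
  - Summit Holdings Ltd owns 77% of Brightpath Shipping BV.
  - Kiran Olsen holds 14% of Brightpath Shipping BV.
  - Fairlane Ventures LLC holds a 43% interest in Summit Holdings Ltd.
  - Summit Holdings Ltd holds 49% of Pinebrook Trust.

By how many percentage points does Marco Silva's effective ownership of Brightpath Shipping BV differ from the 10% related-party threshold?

11.1904

By parent–child attribution (R2), Marco Silva is treated as also owning Rosa Silva's interest in Fairlane Ventures LLC, giving 58% + 6% = 64%.
Chain via Fairlane Ventures LLC → Summit Holdings Ltd (R3): 64% × 43% × 77% = 21.1904% of Brightpath Shipping BV.
21.1904% exceeds the 10% threshold by 11.1904 percentage points.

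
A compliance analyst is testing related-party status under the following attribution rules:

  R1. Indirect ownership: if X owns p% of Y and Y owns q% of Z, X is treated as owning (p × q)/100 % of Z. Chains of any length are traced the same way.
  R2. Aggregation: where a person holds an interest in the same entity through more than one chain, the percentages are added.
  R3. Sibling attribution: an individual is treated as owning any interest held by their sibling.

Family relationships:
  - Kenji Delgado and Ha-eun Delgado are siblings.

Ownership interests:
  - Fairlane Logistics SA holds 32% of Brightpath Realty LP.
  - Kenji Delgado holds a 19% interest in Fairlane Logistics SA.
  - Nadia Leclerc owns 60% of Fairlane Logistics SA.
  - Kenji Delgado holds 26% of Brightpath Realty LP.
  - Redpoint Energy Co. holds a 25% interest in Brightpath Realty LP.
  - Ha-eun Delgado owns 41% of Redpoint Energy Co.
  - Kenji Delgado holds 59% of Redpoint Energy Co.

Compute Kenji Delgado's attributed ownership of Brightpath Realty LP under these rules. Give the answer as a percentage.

57.08%

By sibling attribution (R3), Kenji Delgado is treated as also owning Ha-eun Delgado's interest in Redpoint Energy Co, giving 59% + 41% = 100%.
Chain via Redpoint Energy Co. (R1): 100% × 25% = 25% of Brightpath Realty LP.
Chain via Fairlane Logistics SA (R1): 19% × 32% = 6.08% of Brightpath Realty LP.
Direct interest in Brightpath Realty LP: 26%.
Aggregating (R2): 25% + 6.08% + 26% = 57.08%.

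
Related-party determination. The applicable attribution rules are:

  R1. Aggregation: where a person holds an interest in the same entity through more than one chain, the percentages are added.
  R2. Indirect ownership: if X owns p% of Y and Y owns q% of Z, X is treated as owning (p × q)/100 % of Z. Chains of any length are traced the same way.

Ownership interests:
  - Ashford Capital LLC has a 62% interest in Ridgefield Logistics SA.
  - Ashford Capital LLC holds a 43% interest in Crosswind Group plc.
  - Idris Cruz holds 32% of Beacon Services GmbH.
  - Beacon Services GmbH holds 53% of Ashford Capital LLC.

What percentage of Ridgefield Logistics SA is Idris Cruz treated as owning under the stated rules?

Chain via Beacon Services GmbH → Ashford Capital LLC (R2): 32% × 53% × 62% = 10.5152% of Ridgefield Logistics SA.

10.5152%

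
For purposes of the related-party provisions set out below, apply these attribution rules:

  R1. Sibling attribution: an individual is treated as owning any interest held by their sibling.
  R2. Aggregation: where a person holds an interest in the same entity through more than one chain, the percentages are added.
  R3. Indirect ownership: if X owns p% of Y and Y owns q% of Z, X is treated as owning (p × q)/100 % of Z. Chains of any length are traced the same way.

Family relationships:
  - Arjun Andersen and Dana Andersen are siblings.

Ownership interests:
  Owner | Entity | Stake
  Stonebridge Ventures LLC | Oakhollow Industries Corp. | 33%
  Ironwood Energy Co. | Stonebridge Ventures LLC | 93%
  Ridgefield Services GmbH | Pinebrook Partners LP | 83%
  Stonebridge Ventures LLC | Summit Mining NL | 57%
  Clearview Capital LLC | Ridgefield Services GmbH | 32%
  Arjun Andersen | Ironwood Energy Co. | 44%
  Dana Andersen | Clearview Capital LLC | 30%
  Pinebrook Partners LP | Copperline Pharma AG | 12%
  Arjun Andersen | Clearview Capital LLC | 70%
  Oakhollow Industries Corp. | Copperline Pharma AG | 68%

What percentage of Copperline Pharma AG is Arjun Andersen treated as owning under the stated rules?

By sibling attribution (R1), Arjun Andersen is treated as also owning Dana Andersen's interest in Clearview Capital LLC, giving 70% + 30% = 100%.
Chain via Ironwood Energy Co. → Stonebridge Ventures LLC → Oakhollow Industries Corp. (R3): 44% × 93% × 33% × 68% = 9.182448% of Copperline Pharma AG.
Chain via Clearview Capital LLC → Ridgefield Services GmbH → Pinebrook Partners LP (R3): 100% × 32% × 83% × 12% = 3.1872% of Copperline Pharma AG.
Aggregating (R2): 9.182448% + 3.1872% = 12.369648%.

12.369648%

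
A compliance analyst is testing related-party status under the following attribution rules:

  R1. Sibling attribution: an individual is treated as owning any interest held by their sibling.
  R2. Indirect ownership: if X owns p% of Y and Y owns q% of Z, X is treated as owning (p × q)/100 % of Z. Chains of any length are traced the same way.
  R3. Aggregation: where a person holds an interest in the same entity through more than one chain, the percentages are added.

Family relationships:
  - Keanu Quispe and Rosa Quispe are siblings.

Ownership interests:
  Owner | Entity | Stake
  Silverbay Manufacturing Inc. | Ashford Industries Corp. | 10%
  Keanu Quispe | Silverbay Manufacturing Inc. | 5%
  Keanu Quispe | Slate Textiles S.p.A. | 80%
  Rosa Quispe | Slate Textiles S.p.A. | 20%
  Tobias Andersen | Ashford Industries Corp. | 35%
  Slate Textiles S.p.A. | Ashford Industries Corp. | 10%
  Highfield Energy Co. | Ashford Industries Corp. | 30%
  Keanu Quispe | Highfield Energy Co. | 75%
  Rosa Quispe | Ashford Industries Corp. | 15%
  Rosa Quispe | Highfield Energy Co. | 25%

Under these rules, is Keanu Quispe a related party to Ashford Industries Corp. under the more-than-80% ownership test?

By sibling attribution (R1), Keanu Quispe is treated as also owning Rosa Quispe's interest in Slate Textiles S.p.A, giving 80% + 20% = 100%.
By sibling attribution (R1), Keanu Quispe is treated as also owning Rosa Quispe's interest in Highfield Energy Co, giving 75% + 25% = 100%.
By sibling attribution (R1), Keanu Quispe is treated as owning Rosa Quispe's 15% interest in Ashford Industries Corp.
Chain via Silverbay Manufacturing Inc. (R2): 5% × 10% = 0.5% of Ashford Industries Corp.
Chain via Slate Textiles S.p.A. (R2): 100% × 10% = 10% of Ashford Industries Corp.
Chain via Highfield Energy Co. (R2): 100% × 30% = 30% of Ashford Industries Corp.
Direct interest in Ashford Industries Corp: 15%.
Aggregating (R3): 0.5% + 10% + 30% + 15% = 55.5%.
55.5% does not exceed the 80% threshold, so Keanu is not a related party to Ashford Industries Corp.

No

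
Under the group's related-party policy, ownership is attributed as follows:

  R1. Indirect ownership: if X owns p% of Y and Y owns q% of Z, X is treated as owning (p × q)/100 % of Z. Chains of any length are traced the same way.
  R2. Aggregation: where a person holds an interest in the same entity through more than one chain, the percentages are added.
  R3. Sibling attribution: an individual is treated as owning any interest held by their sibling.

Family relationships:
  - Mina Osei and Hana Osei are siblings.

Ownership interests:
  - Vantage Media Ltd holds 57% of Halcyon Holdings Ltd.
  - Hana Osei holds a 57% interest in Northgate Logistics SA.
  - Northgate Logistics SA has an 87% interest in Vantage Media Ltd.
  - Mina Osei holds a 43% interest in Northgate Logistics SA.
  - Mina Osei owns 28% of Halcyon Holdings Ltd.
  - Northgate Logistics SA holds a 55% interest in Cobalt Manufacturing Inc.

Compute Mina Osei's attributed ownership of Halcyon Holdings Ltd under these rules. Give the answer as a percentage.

By sibling attribution (R3), Mina Osei is treated as also owning Hana Osei's interest in Northgate Logistics SA, giving 43% + 57% = 100%.
Chain via Northgate Logistics SA → Vantage Media Ltd (R1): 100% × 87% × 57% = 49.59% of Halcyon Holdings Ltd.
Direct interest in Halcyon Holdings Ltd: 28%.
Aggregating (R2): 49.59% + 28% = 77.59%.

77.59%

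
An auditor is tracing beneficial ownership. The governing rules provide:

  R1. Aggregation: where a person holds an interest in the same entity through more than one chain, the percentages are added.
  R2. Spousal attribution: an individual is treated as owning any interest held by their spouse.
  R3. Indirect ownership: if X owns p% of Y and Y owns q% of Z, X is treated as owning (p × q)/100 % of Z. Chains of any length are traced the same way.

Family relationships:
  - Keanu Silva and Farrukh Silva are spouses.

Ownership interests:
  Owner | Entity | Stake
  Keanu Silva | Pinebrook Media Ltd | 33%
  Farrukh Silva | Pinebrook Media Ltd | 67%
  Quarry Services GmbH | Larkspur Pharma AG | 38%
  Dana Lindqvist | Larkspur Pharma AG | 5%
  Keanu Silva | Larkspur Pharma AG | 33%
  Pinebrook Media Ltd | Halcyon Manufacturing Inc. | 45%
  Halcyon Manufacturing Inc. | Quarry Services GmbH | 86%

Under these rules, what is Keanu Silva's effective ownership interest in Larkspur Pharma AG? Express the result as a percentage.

By spousal attribution (R2), Keanu Silva is treated as also owning Farrukh Silva's interest in Pinebrook Media Ltd, giving 33% + 67% = 100%.
Chain via Pinebrook Media Ltd → Halcyon Manufacturing Inc. → Quarry Services GmbH (R3): 100% × 45% × 86% × 38% = 14.706% of Larkspur Pharma AG.
Direct interest in Larkspur Pharma AG: 33%.
Aggregating (R1): 14.706% + 33% = 47.706%.

47.706%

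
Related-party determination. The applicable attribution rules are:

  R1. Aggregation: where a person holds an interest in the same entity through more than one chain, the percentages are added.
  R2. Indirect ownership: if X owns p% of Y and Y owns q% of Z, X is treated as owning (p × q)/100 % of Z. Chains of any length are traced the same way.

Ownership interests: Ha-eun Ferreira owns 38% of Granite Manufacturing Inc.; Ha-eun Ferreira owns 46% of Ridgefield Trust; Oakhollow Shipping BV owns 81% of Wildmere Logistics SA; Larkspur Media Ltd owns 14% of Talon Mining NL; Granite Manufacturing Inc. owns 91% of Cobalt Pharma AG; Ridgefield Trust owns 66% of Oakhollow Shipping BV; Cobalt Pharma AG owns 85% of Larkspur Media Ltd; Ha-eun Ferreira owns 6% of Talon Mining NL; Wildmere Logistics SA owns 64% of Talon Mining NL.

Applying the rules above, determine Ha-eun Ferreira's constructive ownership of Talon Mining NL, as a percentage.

Chain via Granite Manufacturing Inc. → Cobalt Pharma AG → Larkspur Media Ltd (R2): 38% × 91% × 85% × 14% = 4.11502% of Talon Mining NL.
Chain via Ridgefield Trust → Oakhollow Shipping BV → Wildmere Logistics SA (R2): 46% × 66% × 81% × 64% = 15.738624% of Talon Mining NL.
Direct interest in Talon Mining NL: 6%.
Aggregating (R1): 4.11502% + 15.738624% + 6% = 25.853644%.

25.853644%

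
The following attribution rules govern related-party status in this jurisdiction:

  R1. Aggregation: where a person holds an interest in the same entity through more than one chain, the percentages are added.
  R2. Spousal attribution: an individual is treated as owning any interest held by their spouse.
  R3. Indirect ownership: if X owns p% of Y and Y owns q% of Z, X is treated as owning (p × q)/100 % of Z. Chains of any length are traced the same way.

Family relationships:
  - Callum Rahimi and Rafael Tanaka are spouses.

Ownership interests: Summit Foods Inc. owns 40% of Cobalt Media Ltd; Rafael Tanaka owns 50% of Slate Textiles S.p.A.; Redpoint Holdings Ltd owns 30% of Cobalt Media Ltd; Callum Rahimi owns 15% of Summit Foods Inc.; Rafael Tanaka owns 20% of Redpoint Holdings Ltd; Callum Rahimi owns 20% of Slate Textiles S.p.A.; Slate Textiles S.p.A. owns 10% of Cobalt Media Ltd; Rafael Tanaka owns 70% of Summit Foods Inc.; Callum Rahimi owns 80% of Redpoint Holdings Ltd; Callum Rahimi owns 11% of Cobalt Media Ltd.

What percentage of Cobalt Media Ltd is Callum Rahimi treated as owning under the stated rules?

82%

By spousal attribution (R2), Callum Rahimi is treated as also owning Rafael Tanaka's interest in Slate Textiles S.p.A, giving 20% + 50% = 70%.
By spousal attribution (R2), Callum Rahimi is treated as also owning Rafael Tanaka's interest in Redpoint Holdings Ltd, giving 80% + 20% = 100%.
By spousal attribution (R2), Callum Rahimi is treated as also owning Rafael Tanaka's interest in Summit Foods Inc, giving 15% + 70% = 85%.
Chain via Slate Textiles S.p.A. (R3): 70% × 10% = 7% of Cobalt Media Ltd.
Chain via Redpoint Holdings Ltd (R3): 100% × 30% = 30% of Cobalt Media Ltd.
Chain via Summit Foods Inc. (R3): 85% × 40% = 34% of Cobalt Media Ltd.
Direct interest in Cobalt Media Ltd: 11%.
Aggregating (R1): 7% + 30% + 34% + 11% = 82%.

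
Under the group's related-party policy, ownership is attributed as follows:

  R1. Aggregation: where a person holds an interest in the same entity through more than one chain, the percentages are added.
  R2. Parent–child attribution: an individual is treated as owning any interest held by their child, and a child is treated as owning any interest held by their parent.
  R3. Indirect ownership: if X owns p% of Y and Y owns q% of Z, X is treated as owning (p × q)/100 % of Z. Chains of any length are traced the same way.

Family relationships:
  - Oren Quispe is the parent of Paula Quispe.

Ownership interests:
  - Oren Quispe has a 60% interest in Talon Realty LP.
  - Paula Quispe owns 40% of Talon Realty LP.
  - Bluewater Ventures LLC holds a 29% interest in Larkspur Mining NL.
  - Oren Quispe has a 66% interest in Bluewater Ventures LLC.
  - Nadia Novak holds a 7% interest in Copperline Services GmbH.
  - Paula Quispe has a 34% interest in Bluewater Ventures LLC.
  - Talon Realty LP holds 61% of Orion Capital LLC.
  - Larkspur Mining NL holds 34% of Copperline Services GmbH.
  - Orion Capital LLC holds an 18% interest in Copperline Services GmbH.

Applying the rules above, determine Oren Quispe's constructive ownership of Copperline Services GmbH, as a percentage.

By parent–child attribution (R2), Oren Quispe is treated as also owning Paula Quispe's interest in Bluewater Ventures LLC, giving 66% + 34% = 100%.
By parent–child attribution (R2), Oren Quispe is treated as also owning Paula Quispe's interest in Talon Realty LP, giving 60% + 40% = 100%.
Chain via Bluewater Ventures LLC → Larkspur Mining NL (R3): 100% × 29% × 34% = 9.86% of Copperline Services GmbH.
Chain via Talon Realty LP → Orion Capital LLC (R3): 100% × 61% × 18% = 10.98% of Copperline Services GmbH.
Aggregating (R1): 9.86% + 10.98% = 20.84%.

20.84%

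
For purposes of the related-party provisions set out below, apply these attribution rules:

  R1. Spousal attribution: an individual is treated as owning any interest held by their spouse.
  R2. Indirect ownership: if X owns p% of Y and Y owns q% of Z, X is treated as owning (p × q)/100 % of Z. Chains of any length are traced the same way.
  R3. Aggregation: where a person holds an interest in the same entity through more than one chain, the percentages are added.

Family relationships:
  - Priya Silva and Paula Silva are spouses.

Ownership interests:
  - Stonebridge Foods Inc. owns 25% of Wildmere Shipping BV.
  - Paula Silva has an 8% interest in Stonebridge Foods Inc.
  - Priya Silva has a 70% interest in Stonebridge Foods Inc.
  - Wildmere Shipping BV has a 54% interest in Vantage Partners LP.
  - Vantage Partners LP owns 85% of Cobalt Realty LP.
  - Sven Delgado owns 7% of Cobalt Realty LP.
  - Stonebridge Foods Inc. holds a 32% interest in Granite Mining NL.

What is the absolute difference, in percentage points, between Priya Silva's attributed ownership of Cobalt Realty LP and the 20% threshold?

By spousal attribution (R1), Priya Silva is treated as also owning Paula Silva's interest in Stonebridge Foods Inc, giving 70% + 8% = 78%.
Chain via Stonebridge Foods Inc. → Wildmere Shipping BV → Vantage Partners LP (R2): 78% × 25% × 54% × 85% = 8.9505% of Cobalt Realty LP.
8.9505% falls short of the 20% threshold by 11.0495 percentage points.

11.0495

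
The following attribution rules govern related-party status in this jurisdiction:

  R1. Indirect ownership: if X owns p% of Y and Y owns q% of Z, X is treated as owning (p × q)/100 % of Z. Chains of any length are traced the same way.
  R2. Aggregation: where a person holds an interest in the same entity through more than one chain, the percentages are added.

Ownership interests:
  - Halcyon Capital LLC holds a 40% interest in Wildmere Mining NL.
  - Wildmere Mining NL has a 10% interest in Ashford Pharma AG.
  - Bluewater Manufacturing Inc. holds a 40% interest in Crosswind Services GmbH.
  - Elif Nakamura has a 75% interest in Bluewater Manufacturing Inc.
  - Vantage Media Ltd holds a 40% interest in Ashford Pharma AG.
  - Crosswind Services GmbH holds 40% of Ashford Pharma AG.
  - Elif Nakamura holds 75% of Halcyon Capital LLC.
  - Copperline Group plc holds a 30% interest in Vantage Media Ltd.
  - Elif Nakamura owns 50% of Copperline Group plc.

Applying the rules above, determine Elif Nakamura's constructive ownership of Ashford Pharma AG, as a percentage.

21%

Chain via Bluewater Manufacturing Inc. → Crosswind Services GmbH (R1): 75% × 40% × 40% = 12% of Ashford Pharma AG.
Chain via Copperline Group plc → Vantage Media Ltd (R1): 50% × 30% × 40% = 6% of Ashford Pharma AG.
Chain via Halcyon Capital LLC → Wildmere Mining NL (R1): 75% × 40% × 10% = 3% of Ashford Pharma AG.
Aggregating (R2): 12% + 6% + 3% = 21%.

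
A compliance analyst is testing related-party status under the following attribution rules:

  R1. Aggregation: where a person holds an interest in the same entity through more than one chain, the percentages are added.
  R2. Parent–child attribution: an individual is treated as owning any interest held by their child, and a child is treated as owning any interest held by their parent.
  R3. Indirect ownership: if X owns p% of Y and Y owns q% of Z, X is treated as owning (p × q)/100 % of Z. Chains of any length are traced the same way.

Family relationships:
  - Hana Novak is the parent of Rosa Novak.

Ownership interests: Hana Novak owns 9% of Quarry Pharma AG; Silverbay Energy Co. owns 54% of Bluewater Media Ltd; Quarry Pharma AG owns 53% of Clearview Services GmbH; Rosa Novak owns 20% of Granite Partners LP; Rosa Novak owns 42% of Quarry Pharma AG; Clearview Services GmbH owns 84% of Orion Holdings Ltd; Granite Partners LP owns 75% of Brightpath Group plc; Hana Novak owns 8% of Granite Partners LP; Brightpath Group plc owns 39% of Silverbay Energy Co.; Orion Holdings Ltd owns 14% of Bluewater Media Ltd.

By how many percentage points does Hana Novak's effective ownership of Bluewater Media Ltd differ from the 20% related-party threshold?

By parent–child attribution (R2), Hana Novak is treated as also owning Rosa Novak's interest in Granite Partners LP, giving 8% + 20% = 28%.
By parent–child attribution (R2), Hana Novak is treated as also owning Rosa Novak's interest in Quarry Pharma AG, giving 9% + 42% = 51%.
Chain via Granite Partners LP → Brightpath Group plc → Silverbay Energy Co. (R3): 28% × 75% × 39% × 54% = 4.4226% of Bluewater Media Ltd.
Chain via Quarry Pharma AG → Clearview Services GmbH → Orion Holdings Ltd (R3): 51% × 53% × 84% × 14% = 3.178728% of Bluewater Media Ltd.
Aggregating (R1): 4.4226% + 3.178728% = 7.601328%.
7.601328% falls short of the 20% threshold by 12.398672 percentage points.

12.398672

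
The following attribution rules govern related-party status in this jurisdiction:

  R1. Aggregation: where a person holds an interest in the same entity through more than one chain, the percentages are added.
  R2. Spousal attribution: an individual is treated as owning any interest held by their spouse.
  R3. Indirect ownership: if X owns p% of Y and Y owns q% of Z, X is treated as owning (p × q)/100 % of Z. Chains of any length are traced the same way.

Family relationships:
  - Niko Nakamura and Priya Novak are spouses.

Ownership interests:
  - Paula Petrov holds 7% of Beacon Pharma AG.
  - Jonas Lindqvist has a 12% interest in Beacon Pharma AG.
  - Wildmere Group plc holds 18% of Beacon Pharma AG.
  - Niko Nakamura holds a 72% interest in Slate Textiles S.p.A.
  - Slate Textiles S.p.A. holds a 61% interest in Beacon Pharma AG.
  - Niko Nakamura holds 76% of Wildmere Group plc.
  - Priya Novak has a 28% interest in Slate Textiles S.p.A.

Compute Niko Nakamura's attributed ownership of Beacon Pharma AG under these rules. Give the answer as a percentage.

By spousal attribution (R2), Niko Nakamura is treated as also owning Priya Novak's interest in Slate Textiles S.p.A, giving 72% + 28% = 100%.
Chain via Slate Textiles S.p.A. (R3): 100% × 61% = 61% of Beacon Pharma AG.
Chain via Wildmere Group plc (R3): 76% × 18% = 13.68% of Beacon Pharma AG.
Aggregating (R1): 61% + 13.68% = 74.68%.

74.68%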